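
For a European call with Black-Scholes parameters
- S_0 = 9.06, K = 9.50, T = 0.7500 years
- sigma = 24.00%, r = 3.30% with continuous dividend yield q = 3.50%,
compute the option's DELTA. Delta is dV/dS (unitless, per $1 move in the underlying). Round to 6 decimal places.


Answer: Delta = 0.436108

Derivation:
d1 = -0.1314562985; d2 = -0.3393023954
phi(d1) = 0.3955101168; exp(-qT) = 0.9740915363; exp(-rT) = 0.9755537700
N(d1) = 0.4477071776
Delta = exp(-qT) * N(d1) = 0.9740915363 * 0.4477071776 = 0.436108


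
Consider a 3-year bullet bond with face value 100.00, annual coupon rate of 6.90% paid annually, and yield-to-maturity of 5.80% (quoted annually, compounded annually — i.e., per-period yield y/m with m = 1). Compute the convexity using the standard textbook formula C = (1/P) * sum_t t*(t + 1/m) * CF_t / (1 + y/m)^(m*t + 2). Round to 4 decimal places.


Coupon per period c = face * coupon_rate / m = 6.900000
Periods per year m = 1; per-period yield y/m = 0.058000
Number of cashflows N = 3
Cashflows (t years, CF_t, discount factor 1/(1+y/m)^(m*t), PV):
  t = 1.0000: CF_t = 6.900000, DF = 0.945180, PV = 6.521739
  t = 2.0000: CF_t = 6.900000, DF = 0.893364, PV = 6.164215
  t = 3.0000: CF_t = 106.900000, DF = 0.844390, PV = 90.265273
Price P = sum_t PV_t = 102.951227
Convexity numerator sum_t t*(t + 1/m) * CF_t / (1+y/m)^(m*t + 2):
  t = 1.0000: term = 11.652580
  t = 2.0000: term = 33.041341
  t = 3.0000: term = 967.677432
Convexity = (1/P) * sum = 1012.371353 / 102.951227 = 9.833504

Answer: Convexity = 9.8335


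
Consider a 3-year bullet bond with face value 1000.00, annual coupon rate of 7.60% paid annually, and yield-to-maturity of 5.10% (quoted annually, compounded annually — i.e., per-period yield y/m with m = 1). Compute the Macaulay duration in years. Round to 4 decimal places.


Coupon per period c = face * coupon_rate / m = 76.000000
Periods per year m = 1; per-period yield y/m = 0.051000
Number of cashflows N = 3
Cashflows (t years, CF_t, discount factor 1/(1+y/m)^(m*t), PV):
  t = 1.0000: CF_t = 76.000000, DF = 0.951475, PV = 72.312084
  t = 2.0000: CF_t = 76.000000, DF = 0.905304, PV = 68.803124
  t = 3.0000: CF_t = 1076.000000, DF = 0.861374, PV = 926.838623
Price P = sum_t PV_t = 1067.953831
Macaulay numerator sum_t t * PV_t:
  t * PV_t at t = 1.0000: 72.312084
  t * PV_t at t = 2.0000: 137.606249
  t * PV_t at t = 3.0000: 2780.515869
Macaulay duration D = (sum_t t * PV_t) / P = 2990.434201 / 1067.953831 = 2.800153

Answer: Macaulay duration = 2.8002 years


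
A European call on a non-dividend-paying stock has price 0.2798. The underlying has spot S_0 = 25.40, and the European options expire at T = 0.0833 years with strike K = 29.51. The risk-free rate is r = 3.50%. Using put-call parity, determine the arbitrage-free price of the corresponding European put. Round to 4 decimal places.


Put-call parity: C - P = S_0 * exp(-qT) - K * exp(-rT).
S_0 * exp(-qT) = 25.4000 * 1.00000000 = 25.40000000
K * exp(-rT) = 29.5100 * 0.99708875 = 29.42408889
P = C - S*exp(-qT) + K*exp(-rT)
P = 0.2798 - 25.40000000 + 29.42408889 = 4.3039

Answer: Put price = 4.3039


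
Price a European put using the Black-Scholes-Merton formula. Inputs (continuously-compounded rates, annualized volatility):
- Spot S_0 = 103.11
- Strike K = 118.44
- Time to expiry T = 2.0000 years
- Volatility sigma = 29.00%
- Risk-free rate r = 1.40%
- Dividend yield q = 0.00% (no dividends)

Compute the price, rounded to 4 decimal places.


d1 = (ln(S/K) + (r - q + 0.5*sigma^2) * T) / (sigma * sqrt(T)) = -0.06463961
d2 = d1 - sigma * sqrt(T) = -0.47476155
exp(-rT) = 0.97238837; exp(-qT) = 1.00000000
P = K * exp(-rT) * N(-d2) - S_0 * exp(-qT) * N(-d1)
N(-d1) = 0.52576953; N(-d2) = 0.68252153
P = 118.4400 * 0.97238837 * 0.68252153 - 103.1100 * 1.00000000 * 0.52576953 = 24.3937

Answer: Price = 24.3937


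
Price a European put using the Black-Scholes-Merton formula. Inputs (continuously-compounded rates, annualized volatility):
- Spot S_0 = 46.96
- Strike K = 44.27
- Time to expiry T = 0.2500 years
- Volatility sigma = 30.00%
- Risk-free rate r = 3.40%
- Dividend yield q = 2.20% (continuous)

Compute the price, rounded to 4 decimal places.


Answer: Price = 1.5321

Derivation:
d1 = (ln(S/K) + (r - q + 0.5*sigma^2) * T) / (sigma * sqrt(T)) = 0.48825953
d2 = d1 - sigma * sqrt(T) = 0.33825953
exp(-rT) = 0.99153602; exp(-qT) = 0.99451510
P = K * exp(-rT) * N(-d2) - S_0 * exp(-qT) * N(-d1)
N(-d1) = 0.31268301; N(-d2) = 0.36758381
P = 44.2700 * 0.99153602 * 0.36758381 - 46.9600 * 0.99451510 * 0.31268301 = 1.5321


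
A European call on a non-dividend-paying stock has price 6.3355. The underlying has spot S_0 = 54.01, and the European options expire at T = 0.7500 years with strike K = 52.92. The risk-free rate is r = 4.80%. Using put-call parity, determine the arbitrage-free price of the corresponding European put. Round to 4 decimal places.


Put-call parity: C - P = S_0 * exp(-qT) - K * exp(-rT).
S_0 * exp(-qT) = 54.0100 * 1.00000000 = 54.01000000
K * exp(-rT) = 52.9200 * 0.96464029 = 51.04876433
P = C - S*exp(-qT) + K*exp(-rT)
P = 6.3355 - 54.01000000 + 51.04876433 = 3.3743

Answer: Put price = 3.3743


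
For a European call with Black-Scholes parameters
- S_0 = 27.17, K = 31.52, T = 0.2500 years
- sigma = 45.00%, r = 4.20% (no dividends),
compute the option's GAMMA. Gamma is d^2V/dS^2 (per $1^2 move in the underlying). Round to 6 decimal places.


Answer: Gamma = 0.057565

Derivation:
d1 = -0.5008726291; d2 = -0.7258726291
phi(d1) = 0.3519116151; exp(-qT) = 1.0000000000; exp(-rT) = 0.9895549326
Gamma = exp(-qT) * phi(d1) / (S * sigma * sqrt(T)) = 1.0000000000 * 0.3519116151 / (27.1700 * 0.4500 * 0.5000000000) = 0.057565


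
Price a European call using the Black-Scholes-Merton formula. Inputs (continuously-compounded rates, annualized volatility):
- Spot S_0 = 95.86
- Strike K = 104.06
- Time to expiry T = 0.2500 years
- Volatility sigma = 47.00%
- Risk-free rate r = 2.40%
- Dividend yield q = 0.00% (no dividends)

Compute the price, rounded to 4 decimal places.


Answer: Price = 6.0137

Derivation:
d1 = (ln(S/K) + (r - q + 0.5*sigma^2) * T) / (sigma * sqrt(T)) = -0.20623984
d2 = d1 - sigma * sqrt(T) = -0.44123984
exp(-rT) = 0.99401796; exp(-qT) = 1.00000000
C = S_0 * exp(-qT) * N(d1) - K * exp(-rT) * N(d2)
N(d1) = 0.41830178; N(d2) = 0.32951969
C = 95.8600 * 1.00000000 * 0.41830178 - 104.0600 * 0.99401796 * 0.32951969 = 6.0137


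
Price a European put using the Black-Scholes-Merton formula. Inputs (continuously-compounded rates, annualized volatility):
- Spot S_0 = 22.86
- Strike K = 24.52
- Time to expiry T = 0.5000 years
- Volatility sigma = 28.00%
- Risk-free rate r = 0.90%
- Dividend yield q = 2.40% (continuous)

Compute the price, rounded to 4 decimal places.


Answer: Price = 2.9043

Derivation:
d1 = (ln(S/K) + (r - q + 0.5*sigma^2) * T) / (sigma * sqrt(T)) = -0.29294652
d2 = d1 - sigma * sqrt(T) = -0.49093642
exp(-rT) = 0.99551011; exp(-qT) = 0.98807171
P = K * exp(-rT) * N(-d2) - S_0 * exp(-qT) * N(-d1)
N(-d1) = 0.61521849; N(-d2) = 0.68826429
P = 24.5200 * 0.99551011 * 0.68826429 - 22.8600 * 0.98807171 * 0.61521849 = 2.9043


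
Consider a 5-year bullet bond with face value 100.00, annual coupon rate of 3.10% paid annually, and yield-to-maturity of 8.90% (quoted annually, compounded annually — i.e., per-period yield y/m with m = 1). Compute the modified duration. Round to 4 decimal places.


Coupon per period c = face * coupon_rate / m = 3.100000
Periods per year m = 1; per-period yield y/m = 0.089000
Number of cashflows N = 5
Cashflows (t years, CF_t, discount factor 1/(1+y/m)^(m*t), PV):
  t = 1.0000: CF_t = 3.100000, DF = 0.918274, PV = 2.846648
  t = 2.0000: CF_t = 3.100000, DF = 0.843226, PV = 2.614002
  t = 3.0000: CF_t = 3.100000, DF = 0.774313, PV = 2.400369
  t = 4.0000: CF_t = 3.100000, DF = 0.711031, PV = 2.204196
  t = 5.0000: CF_t = 103.100000, DF = 0.652921, PV = 67.316150
Price P = sum_t PV_t = 77.381365
First compute Macaulay numerator sum_t t * PV_t:
  t * PV_t at t = 1.0000: 2.846648
  t * PV_t at t = 2.0000: 5.228004
  t * PV_t at t = 3.0000: 7.201108
  t * PV_t at t = 4.0000: 8.816783
  t * PV_t at t = 5.0000: 336.580748
Macaulay duration D = 360.673291 / 77.381365 = 4.660984
Modified duration = D / (1 + y/m) = 4.660984 / (1 + 0.089000) = 4.280059

Answer: Modified duration = 4.2801


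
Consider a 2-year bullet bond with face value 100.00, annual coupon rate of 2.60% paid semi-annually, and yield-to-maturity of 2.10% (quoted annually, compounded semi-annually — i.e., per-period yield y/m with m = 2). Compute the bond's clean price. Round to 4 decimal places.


Coupon per period c = face * coupon_rate / m = 1.300000
Periods per year m = 2; per-period yield y/m = 0.010500
Number of cashflows N = 4
Cashflows (t years, CF_t, discount factor 1/(1+y/m)^(m*t), PV):
  t = 0.5000: CF_t = 1.300000, DF = 0.989609, PV = 1.286492
  t = 1.0000: CF_t = 1.300000, DF = 0.979326, PV = 1.273124
  t = 1.5000: CF_t = 1.300000, DF = 0.969150, PV = 1.259895
  t = 2.0000: CF_t = 101.300000, DF = 0.959080, PV = 97.154780
Price P = sum_t PV_t = 100.974291

Answer: Price = 100.9743


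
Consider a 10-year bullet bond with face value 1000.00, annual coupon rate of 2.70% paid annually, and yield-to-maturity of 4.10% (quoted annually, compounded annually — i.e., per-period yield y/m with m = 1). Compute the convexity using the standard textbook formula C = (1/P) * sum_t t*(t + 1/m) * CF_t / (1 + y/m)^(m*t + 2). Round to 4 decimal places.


Answer: Convexity = 85.6543

Derivation:
Coupon per period c = face * coupon_rate / m = 27.000000
Periods per year m = 1; per-period yield y/m = 0.041000
Number of cashflows N = 10
Cashflows (t years, CF_t, discount factor 1/(1+y/m)^(m*t), PV):
  t = 1.0000: CF_t = 27.000000, DF = 0.960615, PV = 25.936599
  t = 2.0000: CF_t = 27.000000, DF = 0.922781, PV = 24.915081
  t = 3.0000: CF_t = 27.000000, DF = 0.886437, PV = 23.933795
  t = 4.0000: CF_t = 27.000000, DF = 0.851524, PV = 22.991158
  t = 5.0000: CF_t = 27.000000, DF = 0.817987, PV = 22.085646
  t = 6.0000: CF_t = 27.000000, DF = 0.785770, PV = 21.215799
  t = 7.0000: CF_t = 27.000000, DF = 0.754823, PV = 20.380210
  t = 8.0000: CF_t = 27.000000, DF = 0.725094, PV = 19.577531
  t = 9.0000: CF_t = 27.000000, DF = 0.696536, PV = 18.806466
  t = 10.0000: CF_t = 1027.000000, DF = 0.669103, PV = 687.168350
Price P = sum_t PV_t = 887.010637
Convexity numerator sum_t t*(t + 1/m) * CF_t / (1+y/m)^(m*t + 2):
  t = 1.0000: term = 47.867591
  t = 2.0000: term = 137.946948
  t = 3.0000: term = 265.027758
  t = 4.0000: term = 424.315975
  t = 5.0000: term = 611.406304
  t = 6.0000: term = 822.256317
  t = 7.0000: term = 1053.162109
  t = 8.0000: term = 1300.735417
  t = 9.0000: term = 1561.882105
  t = 10.0000: term = 69751.632200
Convexity = (1/P) * sum = 75976.232723 / 887.010637 = 85.654252


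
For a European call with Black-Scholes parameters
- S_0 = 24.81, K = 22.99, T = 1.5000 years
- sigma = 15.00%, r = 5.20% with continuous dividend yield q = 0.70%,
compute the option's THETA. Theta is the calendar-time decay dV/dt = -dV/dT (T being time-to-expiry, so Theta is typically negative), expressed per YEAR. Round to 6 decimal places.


d1 = 0.8739913249; d2 = 0.6902795942
phi(d1) = 0.2722950791; exp(-qT) = 0.9895549326; exp(-rT) = 0.9249644265
Theta = -S*exp(-qT)*phi(d1)*sigma/(2*sqrt(T)) - r*K*exp(-rT)*N(d2) + q*S*exp(-qT)*N(d1)
N(d1) = 0.8089385110; N(d2) = 0.7549908111; sqrt(T) = 1.2247448714
Term 1 = -24.8100 * 0.9895549326 * 0.2722950791 * 0.1500 / (2 * 1.2247448714) = -0.4093757368
Term 2 = -0.0520 * 22.9900 * 0.9249644265 * 0.7549908111 = -0.8348510759
Term 3 = 0.0070 * 24.8100 * 0.9895549326 * 0.8089385110 = 0.1390209409
Theta = -0.4093757368 + (-0.8348510759) + (0.1390209409) = -1.105206

Answer: Theta = -1.105206


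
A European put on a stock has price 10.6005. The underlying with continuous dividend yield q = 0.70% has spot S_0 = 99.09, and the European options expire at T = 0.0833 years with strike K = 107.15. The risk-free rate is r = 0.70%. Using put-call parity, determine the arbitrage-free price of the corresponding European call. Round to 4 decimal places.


Put-call parity: C - P = S_0 * exp(-qT) - K * exp(-rT).
S_0 * exp(-qT) = 99.0900 * 0.99941707 = 99.03223746
K * exp(-rT) = 107.1500 * 0.99941707 = 107.08753905
C = P + S*exp(-qT) - K*exp(-rT)
C = 10.6005 + 99.03223746 - 107.08753905 = 2.5452

Answer: Call price = 2.5452


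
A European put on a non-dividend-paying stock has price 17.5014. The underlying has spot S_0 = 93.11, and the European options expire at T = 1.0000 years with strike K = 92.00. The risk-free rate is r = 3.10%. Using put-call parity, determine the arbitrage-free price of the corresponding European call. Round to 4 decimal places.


Answer: Call price = 21.4196

Derivation:
Put-call parity: C - P = S_0 * exp(-qT) - K * exp(-rT).
S_0 * exp(-qT) = 93.1100 * 1.00000000 = 93.11000000
K * exp(-rT) = 92.0000 * 0.96947557 = 89.19175272
C = P + S*exp(-qT) - K*exp(-rT)
C = 17.5014 + 93.11000000 - 89.19175272 = 21.4196


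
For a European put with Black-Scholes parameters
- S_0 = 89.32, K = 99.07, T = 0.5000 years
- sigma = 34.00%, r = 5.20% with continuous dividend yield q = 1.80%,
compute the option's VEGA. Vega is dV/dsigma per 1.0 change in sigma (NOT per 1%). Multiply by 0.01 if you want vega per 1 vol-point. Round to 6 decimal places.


Answer: Vega = 24.262015

Derivation:
d1 = -0.2400055348; d2 = -0.4804218405
phi(d1) = 0.3876161002; exp(-qT) = 0.9910403788; exp(-rT) = 0.9743350896
Vega = S * exp(-qT) * phi(d1) * sqrt(T) = 89.3200 * 0.9910403788 * 0.3876161002 * 0.7071067812 = 24.262015


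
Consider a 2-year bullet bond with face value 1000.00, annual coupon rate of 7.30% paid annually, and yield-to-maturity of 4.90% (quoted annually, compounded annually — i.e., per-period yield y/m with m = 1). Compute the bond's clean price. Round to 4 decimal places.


Coupon per period c = face * coupon_rate / m = 73.000000
Periods per year m = 1; per-period yield y/m = 0.049000
Number of cashflows N = 2
Cashflows (t years, CF_t, discount factor 1/(1+y/m)^(m*t), PV):
  t = 1.0000: CF_t = 73.000000, DF = 0.953289, PV = 69.590086
  t = 2.0000: CF_t = 1073.000000, DF = 0.908760, PV = 975.099078
Price P = sum_t PV_t = 1044.689163

Answer: Price = 1044.6892


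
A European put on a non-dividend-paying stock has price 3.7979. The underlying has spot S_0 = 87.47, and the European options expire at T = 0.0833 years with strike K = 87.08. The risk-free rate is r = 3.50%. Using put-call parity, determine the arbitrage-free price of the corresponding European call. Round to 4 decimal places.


Answer: Call price = 4.4414

Derivation:
Put-call parity: C - P = S_0 * exp(-qT) - K * exp(-rT).
S_0 * exp(-qT) = 87.4700 * 1.00000000 = 87.47000000
K * exp(-rT) = 87.0800 * 0.99708875 = 86.82648800
C = P + S*exp(-qT) - K*exp(-rT)
C = 3.7979 + 87.47000000 - 86.82648800 = 4.4414


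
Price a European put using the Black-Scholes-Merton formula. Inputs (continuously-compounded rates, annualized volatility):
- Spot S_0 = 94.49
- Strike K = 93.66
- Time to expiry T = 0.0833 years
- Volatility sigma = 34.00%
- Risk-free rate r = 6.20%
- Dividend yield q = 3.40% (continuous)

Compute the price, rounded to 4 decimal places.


d1 = (ln(S/K) + (r - q + 0.5*sigma^2) * T) / (sigma * sqrt(T)) = 0.16274288
d2 = d1 - sigma * sqrt(T) = 0.06461297
exp(-rT) = 0.99484871; exp(-qT) = 0.99717181
P = K * exp(-rT) * N(-d2) - S_0 * exp(-qT) * N(-d1)
N(-d1) = 0.43536044; N(-d2) = 0.47424108
P = 93.6600 * 0.99484871 * 0.47424108 - 94.4900 * 0.99717181 * 0.43536044 = 3.1677

Answer: Price = 3.1677


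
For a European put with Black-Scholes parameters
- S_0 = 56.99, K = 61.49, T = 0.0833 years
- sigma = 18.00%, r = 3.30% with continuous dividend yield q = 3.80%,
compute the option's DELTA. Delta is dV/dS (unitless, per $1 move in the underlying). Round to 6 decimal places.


Answer: Delta = -0.922836

Derivation:
d1 = -1.4449307425; d2 = -1.4968818733
phi(d1) = 0.1404574113; exp(-qT) = 0.9968396046; exp(-rT) = 0.9972548748
N(-d1) = 0.9257613299
Delta = -exp(-qT) * N(-d1) = -0.9968396046 * 0.9257613299 = -0.922836


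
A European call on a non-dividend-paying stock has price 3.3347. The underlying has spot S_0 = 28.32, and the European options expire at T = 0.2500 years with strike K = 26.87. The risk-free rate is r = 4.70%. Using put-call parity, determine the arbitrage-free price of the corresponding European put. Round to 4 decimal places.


Put-call parity: C - P = S_0 * exp(-qT) - K * exp(-rT).
S_0 * exp(-qT) = 28.3200 * 1.00000000 = 28.32000000
K * exp(-rT) = 26.8700 * 0.98831876 = 26.55612513
P = C - S*exp(-qT) + K*exp(-rT)
P = 3.3347 - 28.32000000 + 26.55612513 = 1.5708

Answer: Put price = 1.5708


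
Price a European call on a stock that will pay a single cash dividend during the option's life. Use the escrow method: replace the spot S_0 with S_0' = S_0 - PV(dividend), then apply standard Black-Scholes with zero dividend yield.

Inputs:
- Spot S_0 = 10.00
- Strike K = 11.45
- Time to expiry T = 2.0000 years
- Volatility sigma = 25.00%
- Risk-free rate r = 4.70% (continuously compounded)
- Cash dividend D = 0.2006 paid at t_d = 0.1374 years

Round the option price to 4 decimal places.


PV(D) = D * exp(-r * t_d) = 0.2006 * 0.99356301 = 0.19930874
S_0' = S_0 - PV(D) = 10.0000 - 0.19930874 = 9.80069126
d1 = (ln(S_0'/K) + (r + sigma^2/2)*T) / (sigma*sqrt(T)) = 0.00272431
d2 = d1 - sigma*sqrt(T) = -0.35082908
exp(-rT) = 0.91028276
N(d1) = 0.50108684; N(d2) = 0.36285829
C = S_0' * N(d1) - K * exp(-rT) * N(d2) = 9.80069126 * 0.50108684 - 11.4500 * 0.91028276 * 0.36285829 = 1.1290

Answer: Price = 1.1290


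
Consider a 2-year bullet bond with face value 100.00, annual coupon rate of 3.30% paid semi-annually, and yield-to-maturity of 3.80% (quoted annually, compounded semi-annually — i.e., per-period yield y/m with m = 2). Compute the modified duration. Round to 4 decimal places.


Coupon per period c = face * coupon_rate / m = 1.650000
Periods per year m = 2; per-period yield y/m = 0.019000
Number of cashflows N = 4
Cashflows (t years, CF_t, discount factor 1/(1+y/m)^(m*t), PV):
  t = 0.5000: CF_t = 1.650000, DF = 0.981354, PV = 1.619235
  t = 1.0000: CF_t = 1.650000, DF = 0.963056, PV = 1.589043
  t = 1.5000: CF_t = 1.650000, DF = 0.945099, PV = 1.559414
  t = 2.0000: CF_t = 101.650000, DF = 0.927477, PV = 94.278062
Price P = sum_t PV_t = 99.045753
First compute Macaulay numerator sum_t t * PV_t:
  t * PV_t at t = 0.5000: 0.809617
  t * PV_t at t = 1.0000: 1.589043
  t * PV_t at t = 1.5000: 2.339121
  t * PV_t at t = 2.0000: 188.556124
Macaulay duration D = 193.293905 / 99.045753 = 1.951562
Modified duration = D / (1 + y/m) = 1.951562 / (1 + 0.019000) = 1.915173

Answer: Modified duration = 1.9152


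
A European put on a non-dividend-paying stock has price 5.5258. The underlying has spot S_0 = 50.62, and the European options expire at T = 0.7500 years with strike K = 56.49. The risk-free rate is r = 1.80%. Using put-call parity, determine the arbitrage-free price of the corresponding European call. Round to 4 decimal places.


Answer: Call price = 0.4133

Derivation:
Put-call parity: C - P = S_0 * exp(-qT) - K * exp(-rT).
S_0 * exp(-qT) = 50.6200 * 1.00000000 = 50.62000000
K * exp(-rT) = 56.4900 * 0.98659072 = 55.73250956
C = P + S*exp(-qT) - K*exp(-rT)
C = 5.5258 + 50.62000000 - 55.73250956 = 0.4133


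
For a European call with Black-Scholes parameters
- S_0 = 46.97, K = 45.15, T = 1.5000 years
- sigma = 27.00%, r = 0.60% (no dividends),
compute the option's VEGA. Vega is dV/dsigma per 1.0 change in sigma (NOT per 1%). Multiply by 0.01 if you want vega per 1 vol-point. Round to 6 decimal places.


d1 = 0.3120644494; d2 = -0.0186166658
phi(d1) = 0.3799822859; exp(-qT) = 1.0000000000; exp(-rT) = 0.9910403788
Vega = S * exp(-qT) * phi(d1) * sqrt(T) = 46.9700 * 1.0000000000 * 0.3799822859 * 1.2247448714 = 21.858962

Answer: Vega = 21.858962


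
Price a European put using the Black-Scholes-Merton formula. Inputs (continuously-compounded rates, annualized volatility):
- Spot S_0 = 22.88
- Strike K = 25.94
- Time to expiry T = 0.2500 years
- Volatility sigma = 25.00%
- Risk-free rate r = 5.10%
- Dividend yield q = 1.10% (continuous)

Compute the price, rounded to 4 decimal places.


Answer: Price = 3.0841

Derivation:
d1 = (ln(S/K) + (r - q + 0.5*sigma^2) * T) / (sigma * sqrt(T)) = -0.86168410
d2 = d1 - sigma * sqrt(T) = -0.98668410
exp(-rT) = 0.98733094; exp(-qT) = 0.99725378
P = K * exp(-rT) * N(-d2) - S_0 * exp(-qT) * N(-d1)
N(-d1) = 0.80556931; N(-d2) = 0.83810124
P = 25.9400 * 0.98733094 * 0.83810124 - 22.8800 * 0.99725378 * 0.80556931 = 3.0841


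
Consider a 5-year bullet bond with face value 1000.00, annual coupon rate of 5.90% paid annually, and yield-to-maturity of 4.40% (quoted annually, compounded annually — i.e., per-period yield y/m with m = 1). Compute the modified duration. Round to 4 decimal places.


Answer: Modified duration = 4.3024

Derivation:
Coupon per period c = face * coupon_rate / m = 59.000000
Periods per year m = 1; per-period yield y/m = 0.044000
Number of cashflows N = 5
Cashflows (t years, CF_t, discount factor 1/(1+y/m)^(m*t), PV):
  t = 1.0000: CF_t = 59.000000, DF = 0.957854, PV = 56.513410
  t = 2.0000: CF_t = 59.000000, DF = 0.917485, PV = 54.131619
  t = 3.0000: CF_t = 59.000000, DF = 0.878817, PV = 51.850210
  t = 4.0000: CF_t = 59.000000, DF = 0.841779, PV = 49.664952
  t = 5.0000: CF_t = 1059.000000, DF = 0.806302, PV = 853.873365
Price P = sum_t PV_t = 1066.033555
First compute Macaulay numerator sum_t t * PV_t:
  t * PV_t at t = 1.0000: 56.513410
  t * PV_t at t = 2.0000: 108.263237
  t * PV_t at t = 3.0000: 155.550629
  t * PV_t at t = 4.0000: 198.659807
  t * PV_t at t = 5.0000: 4269.366825
Macaulay duration D = 4788.353908 / 1066.033555 = 4.491748
Modified duration = D / (1 + y/m) = 4.491748 / (1 + 0.044000) = 4.302440


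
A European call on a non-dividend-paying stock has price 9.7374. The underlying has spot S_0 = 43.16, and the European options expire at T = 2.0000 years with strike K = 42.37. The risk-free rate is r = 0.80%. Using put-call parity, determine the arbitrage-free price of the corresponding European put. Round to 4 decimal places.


Answer: Put price = 8.2749

Derivation:
Put-call parity: C - P = S_0 * exp(-qT) - K * exp(-rT).
S_0 * exp(-qT) = 43.1600 * 1.00000000 = 43.16000000
K * exp(-rT) = 42.3700 * 0.98412732 = 41.69747455
P = C - S*exp(-qT) + K*exp(-rT)
P = 9.7374 - 43.16000000 + 41.69747455 = 8.2749


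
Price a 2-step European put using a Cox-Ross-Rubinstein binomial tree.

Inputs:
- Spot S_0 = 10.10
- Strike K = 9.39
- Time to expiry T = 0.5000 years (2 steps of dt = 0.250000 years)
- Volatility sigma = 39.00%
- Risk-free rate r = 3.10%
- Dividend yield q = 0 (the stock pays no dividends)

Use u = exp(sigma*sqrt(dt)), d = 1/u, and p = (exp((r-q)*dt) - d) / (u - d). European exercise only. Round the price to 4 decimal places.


dt = T/N = 0.250000
u = exp(sigma*sqrt(dt)) = 1.215311; d = 1/u = 0.822835
p = (exp((r-q)*dt) - d) / (u - d) = 0.471227
Discount per step: exp(-r*dt) = 0.992280
Stock lattice S(k, i) with i counting down-moves:
  k=0: S(0,0) = 10.1000
  k=1: S(1,0) = 12.2746; S(1,1) = 8.3106
  k=2: S(2,0) = 14.9175; S(2,1) = 10.1000; S(2,2) = 6.8383
Terminal payoffs V(N, i) = max(K - S_T, 0):
  V(2,0) = 0.000000; V(2,1) = 0.000000; V(2,2) = 2.551726
Backward induction: V(k, i) = exp(-r*dt) * [p * V(k+1, i) + (1-p) * V(k+1, i+1)].
  V(1,0) = exp(-r*dt) * [p*0.000000 + (1-p)*0.000000] = 0.000000
  V(1,1) = exp(-r*dt) * [p*0.000000 + (1-p)*2.551726] = 1.338867
  V(0,0) = exp(-r*dt) * [p*0.000000 + (1-p)*1.338867] = 0.702491

Answer: Price = V(0,0) = 0.7025


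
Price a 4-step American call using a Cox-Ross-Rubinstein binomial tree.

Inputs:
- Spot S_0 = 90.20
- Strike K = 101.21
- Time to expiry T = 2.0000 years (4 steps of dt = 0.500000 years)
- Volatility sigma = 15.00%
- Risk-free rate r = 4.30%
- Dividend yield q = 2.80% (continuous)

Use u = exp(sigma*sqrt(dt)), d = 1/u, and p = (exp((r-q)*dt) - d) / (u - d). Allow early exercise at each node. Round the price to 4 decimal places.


dt = T/N = 0.500000
u = exp(sigma*sqrt(dt)) = 1.111895; d = 1/u = 0.899365
p = (exp((r-q)*dt) - d) / (u - d) = 0.508930
Discount per step: exp(-r*dt) = 0.978729
Stock lattice S(k, i) with i counting down-moves:
  k=0: S(0,0) = 90.2000
  k=1: S(1,0) = 100.2930; S(1,1) = 81.1227
  k=2: S(2,0) = 111.5153; S(2,1) = 90.2000; S(2,2) = 72.9590
  k=3: S(3,0) = 123.9933; S(3,1) = 100.2930; S(3,2) = 81.1227; S(3,3) = 65.6168
  k=4: S(4,0) = 137.8676; S(4,1) = 111.5153; S(4,2) = 90.2000; S(4,3) = 72.9590; S(4,4) = 59.0134
Terminal payoffs V(N, i) = max(S_T - K, 0):
  V(4,0) = 36.657557; V(4,1) = 10.305262; V(4,2) = 0.000000; V(4,3) = 0.000000; V(4,4) = 0.000000
Backward induction: V(k, i) = exp(-r*dt) * [p * V(k+1, i) + (1-p) * V(k+1, i+1)]; then take max(V_cont, immediate exercise) for American.
  V(3,0) = exp(-r*dt) * [p*36.657557 + (1-p)*10.305262] = 23.212272; exercise = 22.783293; V(3,0) = max -> 23.212272
  V(3,1) = exp(-r*dt) * [p*10.305262 + (1-p)*0.000000] = 5.133102; exercise = 0.000000; V(3,1) = max -> 5.133102
  V(3,2) = exp(-r*dt) * [p*0.000000 + (1-p)*0.000000] = 0.000000; exercise = 0.000000; V(3,2) = max -> 0.000000
  V(3,3) = exp(-r*dt) * [p*0.000000 + (1-p)*0.000000] = 0.000000; exercise = 0.000000; V(3,3) = max -> 0.000000
  V(2,0) = exp(-r*dt) * [p*23.212272 + (1-p)*5.133102] = 14.029241; exercise = 10.305262; V(2,0) = max -> 14.029241
  V(2,1) = exp(-r*dt) * [p*5.133102 + (1-p)*0.000000] = 2.556823; exercise = 0.000000; V(2,1) = max -> 2.556823
  V(2,2) = exp(-r*dt) * [p*0.000000 + (1-p)*0.000000] = 0.000000; exercise = 0.000000; V(2,2) = max -> 0.000000
  V(1,0) = exp(-r*dt) * [p*14.029241 + (1-p)*2.556823] = 8.216906; exercise = 0.000000; V(1,0) = max -> 8.216906
  V(1,1) = exp(-r*dt) * [p*2.556823 + (1-p)*0.000000] = 1.273566; exercise = 0.000000; V(1,1) = max -> 1.273566
  V(0,0) = exp(-r*dt) * [p*8.216906 + (1-p)*1.273566] = 4.704989; exercise = 0.000000; V(0,0) = max -> 4.704989

Answer: Price = V(0,0) = 4.7050


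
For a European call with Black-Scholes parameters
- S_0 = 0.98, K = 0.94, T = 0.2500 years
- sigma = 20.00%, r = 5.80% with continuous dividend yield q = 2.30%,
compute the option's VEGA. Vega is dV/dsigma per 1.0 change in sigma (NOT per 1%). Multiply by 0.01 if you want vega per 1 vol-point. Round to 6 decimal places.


Answer: Vega = 0.166690

Derivation:
d1 = 0.5542269640; d2 = 0.4542269640
phi(d1) = 0.3421444382; exp(-qT) = 0.9942664996; exp(-rT) = 0.9856046187
Vega = S * exp(-qT) * phi(d1) * sqrt(T) = 0.9800 * 0.9942664996 * 0.3421444382 * 0.5000000000 = 0.166690


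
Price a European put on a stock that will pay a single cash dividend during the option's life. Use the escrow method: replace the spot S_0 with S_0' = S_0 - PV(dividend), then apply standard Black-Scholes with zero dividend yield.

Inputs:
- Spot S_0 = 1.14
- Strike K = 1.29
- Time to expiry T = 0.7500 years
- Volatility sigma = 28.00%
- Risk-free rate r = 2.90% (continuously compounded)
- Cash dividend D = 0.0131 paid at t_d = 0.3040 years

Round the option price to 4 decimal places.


Answer: Price = 0.1952

Derivation:
PV(D) = D * exp(-r * t_d) = 0.0131 * 0.99122275 = 0.01298502
S_0' = S_0 - PV(D) = 1.1400 - 0.01298502 = 1.12701498
d1 = (ln(S_0'/K) + (r + sigma^2/2)*T) / (sigma*sqrt(T)) = -0.34607897
d2 = d1 - sigma*sqrt(T) = -0.58856608
exp(-rT) = 0.97848483
N(-d1) = 0.63535832; N(-d2) = 0.72192380
P = K * exp(-rT) * N(-d2) - S_0' * N(-d1) = 1.2900 * 0.97848483 * 0.72192380 - 1.12701498 * 0.63535832 = 0.1952


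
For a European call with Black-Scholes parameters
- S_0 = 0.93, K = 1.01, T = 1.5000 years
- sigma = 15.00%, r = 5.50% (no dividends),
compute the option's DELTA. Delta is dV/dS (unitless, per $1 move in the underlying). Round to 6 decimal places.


Answer: Delta = 0.536548

Derivation:
d1 = 0.0917414269; d2 = -0.0919703038
phi(d1) = 0.3972669612; exp(-qT) = 1.0000000000; exp(-rT) = 0.9208114379
N(d1) = 0.5365482589
Delta = exp(-qT) * N(d1) = 1.0000000000 * 0.5365482589 = 0.536548


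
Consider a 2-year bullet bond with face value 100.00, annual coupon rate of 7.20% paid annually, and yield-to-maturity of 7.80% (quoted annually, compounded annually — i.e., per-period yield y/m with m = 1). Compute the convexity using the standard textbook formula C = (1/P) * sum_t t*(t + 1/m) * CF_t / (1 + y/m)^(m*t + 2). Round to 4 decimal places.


Answer: Convexity = 4.9307

Derivation:
Coupon per period c = face * coupon_rate / m = 7.200000
Periods per year m = 1; per-period yield y/m = 0.078000
Number of cashflows N = 2
Cashflows (t years, CF_t, discount factor 1/(1+y/m)^(m*t), PV):
  t = 1.0000: CF_t = 7.200000, DF = 0.927644, PV = 6.679035
  t = 2.0000: CF_t = 107.200000, DF = 0.860523, PV = 92.248065
Price P = sum_t PV_t = 98.927100
Convexity numerator sum_t t*(t + 1/m) * CF_t / (1+y/m)^(m*t + 2):
  t = 1.0000: term = 11.494927
  t = 2.0000: term = 476.289483
Convexity = (1/P) * sum = 487.784410 / 98.927100 = 4.930746


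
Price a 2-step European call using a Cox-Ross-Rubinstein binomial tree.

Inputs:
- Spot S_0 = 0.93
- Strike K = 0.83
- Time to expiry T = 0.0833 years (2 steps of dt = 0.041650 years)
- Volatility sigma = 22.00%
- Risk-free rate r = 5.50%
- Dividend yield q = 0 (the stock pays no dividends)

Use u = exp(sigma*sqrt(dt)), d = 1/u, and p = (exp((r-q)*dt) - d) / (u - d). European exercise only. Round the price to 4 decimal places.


dt = T/N = 0.041650
u = exp(sigma*sqrt(dt)) = 1.045922; d = 1/u = 0.956095
p = (exp((r-q)*dt) - d) / (u - d) = 0.514308
Discount per step: exp(-r*dt) = 0.997712
Stock lattice S(k, i) with i counting down-moves:
  k=0: S(0,0) = 0.9300
  k=1: S(1,0) = 0.9727; S(1,1) = 0.8892
  k=2: S(2,0) = 1.0174; S(2,1) = 0.9300; S(2,2) = 0.8501
Terminal payoffs V(N, i) = max(S_T - K, 0):
  V(2,0) = 0.187375; V(2,1) = 0.100000; V(2,2) = 0.020129
Backward induction: V(k, i) = exp(-r*dt) * [p * V(k+1, i) + (1-p) * V(k+1, i+1)].
  V(1,0) = exp(-r*dt) * [p*0.187375 + (1-p)*0.100000] = 0.144606
  V(1,1) = exp(-r*dt) * [p*0.100000 + (1-p)*0.020129] = 0.061067
  V(0,0) = exp(-r*dt) * [p*0.144606 + (1-p)*0.061067] = 0.103794

Answer: Price = V(0,0) = 0.1038


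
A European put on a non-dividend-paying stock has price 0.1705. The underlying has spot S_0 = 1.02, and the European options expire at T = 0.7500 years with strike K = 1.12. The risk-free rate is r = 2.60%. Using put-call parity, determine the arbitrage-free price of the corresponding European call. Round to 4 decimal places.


Put-call parity: C - P = S_0 * exp(-qT) - K * exp(-rT).
S_0 * exp(-qT) = 1.0200 * 1.00000000 = 1.02000000
K * exp(-rT) = 1.1200 * 0.98068890 = 1.09837156
C = P + S*exp(-qT) - K*exp(-rT)
C = 0.1705 + 1.02000000 - 1.09837156 = 0.0921

Answer: Call price = 0.0921


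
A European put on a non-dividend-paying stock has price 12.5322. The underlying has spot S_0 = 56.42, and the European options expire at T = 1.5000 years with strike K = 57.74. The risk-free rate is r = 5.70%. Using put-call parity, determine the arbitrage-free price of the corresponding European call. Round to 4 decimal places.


Put-call parity: C - P = S_0 * exp(-qT) - K * exp(-rT).
S_0 * exp(-qT) = 56.4200 * 1.00000000 = 56.42000000
K * exp(-rT) = 57.7400 * 0.91805314 = 53.00838848
C = P + S*exp(-qT) - K*exp(-rT)
C = 12.5322 + 56.42000000 - 53.00838848 = 15.9438

Answer: Call price = 15.9438


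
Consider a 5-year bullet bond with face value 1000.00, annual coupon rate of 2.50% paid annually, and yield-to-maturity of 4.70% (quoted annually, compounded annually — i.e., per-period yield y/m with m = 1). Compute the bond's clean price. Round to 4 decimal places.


Answer: Price = 903.9564

Derivation:
Coupon per period c = face * coupon_rate / m = 25.000000
Periods per year m = 1; per-period yield y/m = 0.047000
Number of cashflows N = 5
Cashflows (t years, CF_t, discount factor 1/(1+y/m)^(m*t), PV):
  t = 1.0000: CF_t = 25.000000, DF = 0.955110, PV = 23.877746
  t = 2.0000: CF_t = 25.000000, DF = 0.912235, PV = 22.805870
  t = 3.0000: CF_t = 25.000000, DF = 0.871284, PV = 21.782111
  t = 4.0000: CF_t = 25.000000, DF = 0.832172, PV = 20.804308
  t = 5.0000: CF_t = 1025.000000, DF = 0.794816, PV = 814.686382
Price P = sum_t PV_t = 903.956417


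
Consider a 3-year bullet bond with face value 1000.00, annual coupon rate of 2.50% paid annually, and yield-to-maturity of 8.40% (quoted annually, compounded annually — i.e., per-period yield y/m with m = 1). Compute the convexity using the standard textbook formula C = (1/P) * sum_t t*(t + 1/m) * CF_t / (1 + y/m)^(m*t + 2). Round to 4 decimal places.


Answer: Convexity = 9.8532

Derivation:
Coupon per period c = face * coupon_rate / m = 25.000000
Periods per year m = 1; per-period yield y/m = 0.084000
Number of cashflows N = 3
Cashflows (t years, CF_t, discount factor 1/(1+y/m)^(m*t), PV):
  t = 1.0000: CF_t = 25.000000, DF = 0.922509, PV = 23.062731
  t = 2.0000: CF_t = 25.000000, DF = 0.851023, PV = 21.275582
  t = 3.0000: CF_t = 1025.000000, DF = 0.785077, PV = 804.703738
Price P = sum_t PV_t = 849.042051
Convexity numerator sum_t t*(t + 1/m) * CF_t / (1+y/m)^(m*t + 2):
  t = 1.0000: term = 39.253841
  t = 2.0000: term = 108.636091
  t = 3.0000: term = 8217.859283
Convexity = (1/P) * sum = 8365.749215 / 849.042051 = 9.853162


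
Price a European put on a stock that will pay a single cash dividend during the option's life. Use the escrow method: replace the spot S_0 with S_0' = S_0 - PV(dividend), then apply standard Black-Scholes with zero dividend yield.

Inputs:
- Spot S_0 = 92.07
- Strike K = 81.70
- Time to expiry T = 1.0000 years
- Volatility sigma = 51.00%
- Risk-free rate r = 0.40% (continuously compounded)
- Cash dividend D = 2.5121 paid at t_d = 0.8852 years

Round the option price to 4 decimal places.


PV(D) = D * exp(-r * t_d) = 2.5121 * 0.99646546 = 2.50322089
S_0' = S_0 - PV(D) = 92.0700 - 2.50322089 = 89.56677911
d1 = (ln(S_0'/K) + (r + sigma^2/2)*T) / (sigma*sqrt(T)) = 0.44309898
d2 = d1 - sigma*sqrt(T) = -0.06690102
exp(-rT) = 0.99600799
N(-d1) = 0.32884707; N(-d2) = 0.52666975
P = K * exp(-rT) * N(-d2) - S_0' * N(-d1) = 81.7000 * 0.99600799 * 0.52666975 - 89.56677911 * 0.32884707 = 13.4034

Answer: Price = 13.4034


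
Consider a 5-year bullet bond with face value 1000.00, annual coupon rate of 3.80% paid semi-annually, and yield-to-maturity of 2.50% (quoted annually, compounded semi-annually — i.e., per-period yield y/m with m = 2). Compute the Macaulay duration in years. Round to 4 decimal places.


Coupon per period c = face * coupon_rate / m = 19.000000
Periods per year m = 2; per-period yield y/m = 0.012500
Number of cashflows N = 10
Cashflows (t years, CF_t, discount factor 1/(1+y/m)^(m*t), PV):
  t = 0.5000: CF_t = 19.000000, DF = 0.987654, PV = 18.765432
  t = 1.0000: CF_t = 19.000000, DF = 0.975461, PV = 18.533760
  t = 1.5000: CF_t = 19.000000, DF = 0.963418, PV = 18.304948
  t = 2.0000: CF_t = 19.000000, DF = 0.951524, PV = 18.078961
  t = 2.5000: CF_t = 19.000000, DF = 0.939777, PV = 17.855764
  t = 3.0000: CF_t = 19.000000, DF = 0.928175, PV = 17.635323
  t = 3.5000: CF_t = 19.000000, DF = 0.916716, PV = 17.417603
  t = 4.0000: CF_t = 19.000000, DF = 0.905398, PV = 17.202570
  t = 4.5000: CF_t = 19.000000, DF = 0.894221, PV = 16.990193
  t = 5.0000: CF_t = 1019.000000, DF = 0.883181, PV = 899.961364
Price P = sum_t PV_t = 1060.745918
Macaulay numerator sum_t t * PV_t:
  t * PV_t at t = 0.5000: 9.382716
  t * PV_t at t = 1.0000: 18.533760
  t * PV_t at t = 1.5000: 27.457422
  t * PV_t at t = 2.0000: 36.157922
  t * PV_t at t = 2.5000: 44.639410
  t * PV_t at t = 3.0000: 52.905968
  t * PV_t at t = 3.5000: 60.961609
  t * PV_t at t = 4.0000: 68.810282
  t * PV_t at t = 4.5000: 76.455869
  t * PV_t at t = 5.0000: 4499.806819
Macaulay duration D = (sum_t t * PV_t) / P = 4895.111778 / 1060.745918 = 4.614783

Answer: Macaulay duration = 4.6148 years


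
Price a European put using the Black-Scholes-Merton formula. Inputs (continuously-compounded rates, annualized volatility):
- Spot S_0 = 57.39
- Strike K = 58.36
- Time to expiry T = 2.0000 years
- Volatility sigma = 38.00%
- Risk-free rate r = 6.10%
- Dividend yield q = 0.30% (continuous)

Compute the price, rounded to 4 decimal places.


d1 = (ln(S/K) + (r - q + 0.5*sigma^2) * T) / (sigma * sqrt(T)) = 0.45336588
d2 = d1 - sigma * sqrt(T) = -0.08403527
exp(-rT) = 0.88514837; exp(-qT) = 0.99401796
P = K * exp(-rT) * N(-d2) - S_0 * exp(-qT) * N(-d1)
N(-d1) = 0.32514265; N(-d2) = 0.53348581
P = 58.3600 * 0.88514837 * 0.53348581 - 57.3900 * 0.99401796 * 0.32514265 = 9.0101

Answer: Price = 9.0101


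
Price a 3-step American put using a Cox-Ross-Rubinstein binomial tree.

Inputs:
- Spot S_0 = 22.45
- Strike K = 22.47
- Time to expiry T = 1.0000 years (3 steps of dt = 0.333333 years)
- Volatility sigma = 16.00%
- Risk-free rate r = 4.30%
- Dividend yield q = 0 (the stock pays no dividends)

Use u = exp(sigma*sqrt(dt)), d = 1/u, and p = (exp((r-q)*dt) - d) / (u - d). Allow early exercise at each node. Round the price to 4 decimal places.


Answer: Price = V(0,0) = 1.1541

Derivation:
dt = T/N = 0.333333
u = exp(sigma*sqrt(dt)) = 1.096777; d = 1/u = 0.911762
p = (exp((r-q)*dt) - d) / (u - d) = 0.554951
Discount per step: exp(-r*dt) = 0.985769
Stock lattice S(k, i) with i counting down-moves:
  k=0: S(0,0) = 22.4500
  k=1: S(1,0) = 24.6226; S(1,1) = 20.4691
  k=2: S(2,0) = 27.0056; S(2,1) = 22.4500; S(2,2) = 18.6629
  k=3: S(3,0) = 29.6191; S(3,1) = 24.6226; S(3,2) = 20.4691; S(3,3) = 17.0161
Terminal payoffs V(N, i) = max(K - S_T, 0):
  V(3,0) = 0.000000; V(3,1) = 0.000000; V(3,2) = 2.000938; V(3,3) = 5.453857
Backward induction: V(k, i) = exp(-r*dt) * [p * V(k+1, i) + (1-p) * V(k+1, i+1)]; then take max(V_cont, immediate exercise) for American.
  V(2,0) = exp(-r*dt) * [p*0.000000 + (1-p)*0.000000] = 0.000000; exercise = 0.000000; V(2,0) = max -> 0.000000
  V(2,1) = exp(-r*dt) * [p*0.000000 + (1-p)*2.000938] = 0.877842; exercise = 0.020000; V(2,1) = max -> 0.877842
  V(2,2) = exp(-r*dt) * [p*2.000938 + (1-p)*5.453857] = 3.487310; exercise = 3.807083; V(2,2) = max -> 3.807083
  V(1,0) = exp(-r*dt) * [p*0.000000 + (1-p)*0.877842] = 0.385122; exercise = 0.000000; V(1,0) = max -> 0.385122
  V(1,1) = exp(-r*dt) * [p*0.877842 + (1-p)*3.807083] = 2.150451; exercise = 2.000938; V(1,1) = max -> 2.150451
  V(0,0) = exp(-r*dt) * [p*0.385122 + (1-p)*2.150451] = 1.154118; exercise = 0.020000; V(0,0) = max -> 1.154118


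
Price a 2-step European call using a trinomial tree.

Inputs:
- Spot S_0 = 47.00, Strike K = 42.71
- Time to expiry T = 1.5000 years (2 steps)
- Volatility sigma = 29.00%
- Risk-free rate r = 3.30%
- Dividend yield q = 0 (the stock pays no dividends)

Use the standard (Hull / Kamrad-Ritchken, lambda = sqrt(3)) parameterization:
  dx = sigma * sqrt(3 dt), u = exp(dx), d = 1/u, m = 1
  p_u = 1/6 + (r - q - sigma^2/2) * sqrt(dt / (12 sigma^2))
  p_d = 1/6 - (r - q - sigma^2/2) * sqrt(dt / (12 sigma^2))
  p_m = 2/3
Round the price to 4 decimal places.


Answer: Price = V(0,0) = 9.7378

Derivation:
dt = T/N = 0.750000; dx = sigma*sqrt(3*dt) = 0.435000
u = exp(dx) = 1.544963; d = 1/u = 0.647265
p_u = 0.158865, p_m = 0.666667, p_d = 0.174468
Discount per step: exp(-r*dt) = 0.975554
Stock lattice S(k, j) with j the centered position index:
  k=0: S(0,+0) = 47.0000
  k=1: S(1,-1) = 30.4214; S(1,+0) = 47.0000; S(1,+1) = 72.6133
  k=2: S(2,-2) = 19.6907; S(2,-1) = 30.4214; S(2,+0) = 47.0000; S(2,+1) = 72.6133; S(2,+2) = 112.1848
Terminal payoffs V(N, j) = max(S_T - K, 0):
  V(2,-2) = 0.000000; V(2,-1) = 0.000000; V(2,+0) = 4.290000; V(2,+1) = 29.903264; V(2,+2) = 69.474810
Backward induction: V(k, j) = exp(-r*dt) * [p_u * V(k+1, j+1) + p_m * V(k+1, j) + p_d * V(k+1, j-1)]
  V(1,-1) = exp(-r*dt) * [p_u*4.290000 + p_m*0.000000 + p_d*0.000000] = 0.664870
  V(1,+0) = exp(-r*dt) * [p_u*29.903264 + p_m*4.290000 + p_d*0.000000] = 7.424530
  V(1,+1) = exp(-r*dt) * [p_u*69.474810 + p_m*29.903264 + p_d*4.290000] = 30.945629
  V(0,+0) = exp(-r*dt) * [p_u*30.945629 + p_m*7.424530 + p_d*0.664870] = 9.737842


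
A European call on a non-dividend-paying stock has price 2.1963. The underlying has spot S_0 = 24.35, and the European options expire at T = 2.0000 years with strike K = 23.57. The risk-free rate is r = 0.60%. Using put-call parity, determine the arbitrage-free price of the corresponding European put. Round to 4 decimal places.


Put-call parity: C - P = S_0 * exp(-qT) - K * exp(-rT).
S_0 * exp(-qT) = 24.3500 * 1.00000000 = 24.35000000
K * exp(-rT) = 23.5700 * 0.98807171 = 23.28885027
P = C - S*exp(-qT) + K*exp(-rT)
P = 2.1963 - 24.35000000 + 23.28885027 = 1.1352

Answer: Put price = 1.1352
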